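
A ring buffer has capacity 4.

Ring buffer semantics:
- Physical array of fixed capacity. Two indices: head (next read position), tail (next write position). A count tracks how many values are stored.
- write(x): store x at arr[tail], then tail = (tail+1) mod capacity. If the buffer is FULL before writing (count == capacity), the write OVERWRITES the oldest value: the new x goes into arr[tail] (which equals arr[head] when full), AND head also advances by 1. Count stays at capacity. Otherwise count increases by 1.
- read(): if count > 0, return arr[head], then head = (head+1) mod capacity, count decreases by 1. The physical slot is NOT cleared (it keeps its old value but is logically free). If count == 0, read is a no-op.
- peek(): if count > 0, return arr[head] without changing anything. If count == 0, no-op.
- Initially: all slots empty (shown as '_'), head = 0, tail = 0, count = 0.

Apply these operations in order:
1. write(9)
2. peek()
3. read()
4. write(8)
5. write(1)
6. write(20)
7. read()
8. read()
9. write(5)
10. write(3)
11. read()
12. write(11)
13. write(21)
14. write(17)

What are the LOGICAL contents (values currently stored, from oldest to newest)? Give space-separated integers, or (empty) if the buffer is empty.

After op 1 (write(9)): arr=[9 _ _ _] head=0 tail=1 count=1
After op 2 (peek()): arr=[9 _ _ _] head=0 tail=1 count=1
After op 3 (read()): arr=[9 _ _ _] head=1 tail=1 count=0
After op 4 (write(8)): arr=[9 8 _ _] head=1 tail=2 count=1
After op 5 (write(1)): arr=[9 8 1 _] head=1 tail=3 count=2
After op 6 (write(20)): arr=[9 8 1 20] head=1 tail=0 count=3
After op 7 (read()): arr=[9 8 1 20] head=2 tail=0 count=2
After op 8 (read()): arr=[9 8 1 20] head=3 tail=0 count=1
After op 9 (write(5)): arr=[5 8 1 20] head=3 tail=1 count=2
After op 10 (write(3)): arr=[5 3 1 20] head=3 tail=2 count=3
After op 11 (read()): arr=[5 3 1 20] head=0 tail=2 count=2
After op 12 (write(11)): arr=[5 3 11 20] head=0 tail=3 count=3
After op 13 (write(21)): arr=[5 3 11 21] head=0 tail=0 count=4
After op 14 (write(17)): arr=[17 3 11 21] head=1 tail=1 count=4

Answer: 3 11 21 17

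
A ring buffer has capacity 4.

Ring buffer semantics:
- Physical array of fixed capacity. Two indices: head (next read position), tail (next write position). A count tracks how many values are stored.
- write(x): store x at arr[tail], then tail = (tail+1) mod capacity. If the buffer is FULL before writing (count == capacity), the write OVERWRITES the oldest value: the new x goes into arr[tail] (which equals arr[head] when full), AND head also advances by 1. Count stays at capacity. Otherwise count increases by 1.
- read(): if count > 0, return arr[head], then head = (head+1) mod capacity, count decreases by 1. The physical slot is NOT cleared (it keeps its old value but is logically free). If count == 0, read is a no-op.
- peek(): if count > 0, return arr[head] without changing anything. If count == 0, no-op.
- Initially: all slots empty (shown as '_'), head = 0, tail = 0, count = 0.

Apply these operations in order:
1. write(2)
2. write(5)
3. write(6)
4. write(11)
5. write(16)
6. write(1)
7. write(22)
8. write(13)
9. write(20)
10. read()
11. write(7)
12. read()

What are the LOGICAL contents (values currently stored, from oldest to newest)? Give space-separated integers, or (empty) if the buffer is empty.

After op 1 (write(2)): arr=[2 _ _ _] head=0 tail=1 count=1
After op 2 (write(5)): arr=[2 5 _ _] head=0 tail=2 count=2
After op 3 (write(6)): arr=[2 5 6 _] head=0 tail=3 count=3
After op 4 (write(11)): arr=[2 5 6 11] head=0 tail=0 count=4
After op 5 (write(16)): arr=[16 5 6 11] head=1 tail=1 count=4
After op 6 (write(1)): arr=[16 1 6 11] head=2 tail=2 count=4
After op 7 (write(22)): arr=[16 1 22 11] head=3 tail=3 count=4
After op 8 (write(13)): arr=[16 1 22 13] head=0 tail=0 count=4
After op 9 (write(20)): arr=[20 1 22 13] head=1 tail=1 count=4
After op 10 (read()): arr=[20 1 22 13] head=2 tail=1 count=3
After op 11 (write(7)): arr=[20 7 22 13] head=2 tail=2 count=4
After op 12 (read()): arr=[20 7 22 13] head=3 tail=2 count=3

Answer: 13 20 7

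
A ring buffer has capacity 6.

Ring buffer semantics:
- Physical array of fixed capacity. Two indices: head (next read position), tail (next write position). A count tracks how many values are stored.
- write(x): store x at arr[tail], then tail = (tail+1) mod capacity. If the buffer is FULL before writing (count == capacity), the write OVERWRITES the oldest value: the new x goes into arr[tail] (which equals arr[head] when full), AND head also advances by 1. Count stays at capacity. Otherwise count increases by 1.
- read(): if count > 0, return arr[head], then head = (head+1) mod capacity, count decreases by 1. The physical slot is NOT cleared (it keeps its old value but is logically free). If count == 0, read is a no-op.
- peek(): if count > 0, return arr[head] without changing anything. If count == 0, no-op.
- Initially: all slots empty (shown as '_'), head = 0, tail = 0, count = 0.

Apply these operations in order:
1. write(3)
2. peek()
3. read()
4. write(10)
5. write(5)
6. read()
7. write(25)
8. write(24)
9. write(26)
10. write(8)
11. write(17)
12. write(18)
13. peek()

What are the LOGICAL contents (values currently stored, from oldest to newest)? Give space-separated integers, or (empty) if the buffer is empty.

Answer: 25 24 26 8 17 18

Derivation:
After op 1 (write(3)): arr=[3 _ _ _ _ _] head=0 tail=1 count=1
After op 2 (peek()): arr=[3 _ _ _ _ _] head=0 tail=1 count=1
After op 3 (read()): arr=[3 _ _ _ _ _] head=1 tail=1 count=0
After op 4 (write(10)): arr=[3 10 _ _ _ _] head=1 tail=2 count=1
After op 5 (write(5)): arr=[3 10 5 _ _ _] head=1 tail=3 count=2
After op 6 (read()): arr=[3 10 5 _ _ _] head=2 tail=3 count=1
After op 7 (write(25)): arr=[3 10 5 25 _ _] head=2 tail=4 count=2
After op 8 (write(24)): arr=[3 10 5 25 24 _] head=2 tail=5 count=3
After op 9 (write(26)): arr=[3 10 5 25 24 26] head=2 tail=0 count=4
After op 10 (write(8)): arr=[8 10 5 25 24 26] head=2 tail=1 count=5
After op 11 (write(17)): arr=[8 17 5 25 24 26] head=2 tail=2 count=6
After op 12 (write(18)): arr=[8 17 18 25 24 26] head=3 tail=3 count=6
After op 13 (peek()): arr=[8 17 18 25 24 26] head=3 tail=3 count=6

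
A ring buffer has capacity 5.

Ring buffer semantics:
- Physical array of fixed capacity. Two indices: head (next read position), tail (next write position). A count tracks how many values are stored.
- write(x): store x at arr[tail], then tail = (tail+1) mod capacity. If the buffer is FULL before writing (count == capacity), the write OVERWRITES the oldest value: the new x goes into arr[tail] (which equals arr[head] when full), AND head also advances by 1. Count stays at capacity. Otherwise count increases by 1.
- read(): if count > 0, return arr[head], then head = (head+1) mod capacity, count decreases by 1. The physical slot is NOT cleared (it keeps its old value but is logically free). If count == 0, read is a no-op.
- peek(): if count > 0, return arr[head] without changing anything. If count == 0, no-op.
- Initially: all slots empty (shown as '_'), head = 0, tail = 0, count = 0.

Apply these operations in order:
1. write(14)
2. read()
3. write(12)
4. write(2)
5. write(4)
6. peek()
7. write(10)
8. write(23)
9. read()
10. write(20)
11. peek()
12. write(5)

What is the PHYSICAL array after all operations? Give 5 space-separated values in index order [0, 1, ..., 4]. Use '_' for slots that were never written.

Answer: 23 20 5 4 10

Derivation:
After op 1 (write(14)): arr=[14 _ _ _ _] head=0 tail=1 count=1
After op 2 (read()): arr=[14 _ _ _ _] head=1 tail=1 count=0
After op 3 (write(12)): arr=[14 12 _ _ _] head=1 tail=2 count=1
After op 4 (write(2)): arr=[14 12 2 _ _] head=1 tail=3 count=2
After op 5 (write(4)): arr=[14 12 2 4 _] head=1 tail=4 count=3
After op 6 (peek()): arr=[14 12 2 4 _] head=1 tail=4 count=3
After op 7 (write(10)): arr=[14 12 2 4 10] head=1 tail=0 count=4
After op 8 (write(23)): arr=[23 12 2 4 10] head=1 tail=1 count=5
After op 9 (read()): arr=[23 12 2 4 10] head=2 tail=1 count=4
After op 10 (write(20)): arr=[23 20 2 4 10] head=2 tail=2 count=5
After op 11 (peek()): arr=[23 20 2 4 10] head=2 tail=2 count=5
After op 12 (write(5)): arr=[23 20 5 4 10] head=3 tail=3 count=5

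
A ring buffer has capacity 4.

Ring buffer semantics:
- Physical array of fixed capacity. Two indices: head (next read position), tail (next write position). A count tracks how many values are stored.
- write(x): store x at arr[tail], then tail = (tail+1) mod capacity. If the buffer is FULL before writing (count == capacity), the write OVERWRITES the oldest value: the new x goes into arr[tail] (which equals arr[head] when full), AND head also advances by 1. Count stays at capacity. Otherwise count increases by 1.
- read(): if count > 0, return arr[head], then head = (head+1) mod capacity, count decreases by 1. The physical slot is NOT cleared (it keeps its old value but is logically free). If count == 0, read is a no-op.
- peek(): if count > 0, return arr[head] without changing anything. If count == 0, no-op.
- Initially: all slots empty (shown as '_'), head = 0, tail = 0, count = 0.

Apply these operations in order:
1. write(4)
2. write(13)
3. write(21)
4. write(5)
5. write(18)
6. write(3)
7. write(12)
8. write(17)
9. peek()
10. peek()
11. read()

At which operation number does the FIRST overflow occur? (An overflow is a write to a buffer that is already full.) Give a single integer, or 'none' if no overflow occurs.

Answer: 5

Derivation:
After op 1 (write(4)): arr=[4 _ _ _] head=0 tail=1 count=1
After op 2 (write(13)): arr=[4 13 _ _] head=0 tail=2 count=2
After op 3 (write(21)): arr=[4 13 21 _] head=0 tail=3 count=3
After op 4 (write(5)): arr=[4 13 21 5] head=0 tail=0 count=4
After op 5 (write(18)): arr=[18 13 21 5] head=1 tail=1 count=4
After op 6 (write(3)): arr=[18 3 21 5] head=2 tail=2 count=4
After op 7 (write(12)): arr=[18 3 12 5] head=3 tail=3 count=4
After op 8 (write(17)): arr=[18 3 12 17] head=0 tail=0 count=4
After op 9 (peek()): arr=[18 3 12 17] head=0 tail=0 count=4
After op 10 (peek()): arr=[18 3 12 17] head=0 tail=0 count=4
After op 11 (read()): arr=[18 3 12 17] head=1 tail=0 count=3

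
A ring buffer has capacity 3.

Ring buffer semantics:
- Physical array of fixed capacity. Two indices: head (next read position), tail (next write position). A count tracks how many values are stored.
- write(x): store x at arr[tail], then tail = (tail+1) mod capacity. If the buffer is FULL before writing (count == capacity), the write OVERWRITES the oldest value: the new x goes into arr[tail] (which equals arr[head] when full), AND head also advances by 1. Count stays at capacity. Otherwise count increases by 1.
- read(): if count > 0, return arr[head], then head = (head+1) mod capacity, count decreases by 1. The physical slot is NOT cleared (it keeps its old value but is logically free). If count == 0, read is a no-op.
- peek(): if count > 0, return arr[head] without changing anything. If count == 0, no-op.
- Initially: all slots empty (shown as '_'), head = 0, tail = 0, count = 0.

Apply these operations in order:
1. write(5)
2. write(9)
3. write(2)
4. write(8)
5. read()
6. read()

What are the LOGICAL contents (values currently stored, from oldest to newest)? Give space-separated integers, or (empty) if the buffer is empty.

Answer: 8

Derivation:
After op 1 (write(5)): arr=[5 _ _] head=0 tail=1 count=1
After op 2 (write(9)): arr=[5 9 _] head=0 tail=2 count=2
After op 3 (write(2)): arr=[5 9 2] head=0 tail=0 count=3
After op 4 (write(8)): arr=[8 9 2] head=1 tail=1 count=3
After op 5 (read()): arr=[8 9 2] head=2 tail=1 count=2
After op 6 (read()): arr=[8 9 2] head=0 tail=1 count=1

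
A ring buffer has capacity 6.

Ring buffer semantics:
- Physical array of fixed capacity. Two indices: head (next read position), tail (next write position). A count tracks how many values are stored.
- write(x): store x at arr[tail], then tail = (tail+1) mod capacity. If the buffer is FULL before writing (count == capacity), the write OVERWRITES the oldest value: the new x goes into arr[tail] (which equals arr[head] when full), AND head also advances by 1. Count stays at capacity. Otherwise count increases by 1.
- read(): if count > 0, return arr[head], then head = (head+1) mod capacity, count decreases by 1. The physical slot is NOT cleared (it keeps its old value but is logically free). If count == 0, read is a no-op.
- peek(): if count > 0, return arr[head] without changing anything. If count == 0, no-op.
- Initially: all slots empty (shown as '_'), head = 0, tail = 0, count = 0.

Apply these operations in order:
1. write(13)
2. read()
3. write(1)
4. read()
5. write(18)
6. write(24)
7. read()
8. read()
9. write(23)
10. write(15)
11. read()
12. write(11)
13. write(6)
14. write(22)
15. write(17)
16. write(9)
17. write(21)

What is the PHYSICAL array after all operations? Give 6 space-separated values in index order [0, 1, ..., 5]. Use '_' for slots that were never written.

After op 1 (write(13)): arr=[13 _ _ _ _ _] head=0 tail=1 count=1
After op 2 (read()): arr=[13 _ _ _ _ _] head=1 tail=1 count=0
After op 3 (write(1)): arr=[13 1 _ _ _ _] head=1 tail=2 count=1
After op 4 (read()): arr=[13 1 _ _ _ _] head=2 tail=2 count=0
After op 5 (write(18)): arr=[13 1 18 _ _ _] head=2 tail=3 count=1
After op 6 (write(24)): arr=[13 1 18 24 _ _] head=2 tail=4 count=2
After op 7 (read()): arr=[13 1 18 24 _ _] head=3 tail=4 count=1
After op 8 (read()): arr=[13 1 18 24 _ _] head=4 tail=4 count=0
After op 9 (write(23)): arr=[13 1 18 24 23 _] head=4 tail=5 count=1
After op 10 (write(15)): arr=[13 1 18 24 23 15] head=4 tail=0 count=2
After op 11 (read()): arr=[13 1 18 24 23 15] head=5 tail=0 count=1
After op 12 (write(11)): arr=[11 1 18 24 23 15] head=5 tail=1 count=2
After op 13 (write(6)): arr=[11 6 18 24 23 15] head=5 tail=2 count=3
After op 14 (write(22)): arr=[11 6 22 24 23 15] head=5 tail=3 count=4
After op 15 (write(17)): arr=[11 6 22 17 23 15] head=5 tail=4 count=5
After op 16 (write(9)): arr=[11 6 22 17 9 15] head=5 tail=5 count=6
After op 17 (write(21)): arr=[11 6 22 17 9 21] head=0 tail=0 count=6

Answer: 11 6 22 17 9 21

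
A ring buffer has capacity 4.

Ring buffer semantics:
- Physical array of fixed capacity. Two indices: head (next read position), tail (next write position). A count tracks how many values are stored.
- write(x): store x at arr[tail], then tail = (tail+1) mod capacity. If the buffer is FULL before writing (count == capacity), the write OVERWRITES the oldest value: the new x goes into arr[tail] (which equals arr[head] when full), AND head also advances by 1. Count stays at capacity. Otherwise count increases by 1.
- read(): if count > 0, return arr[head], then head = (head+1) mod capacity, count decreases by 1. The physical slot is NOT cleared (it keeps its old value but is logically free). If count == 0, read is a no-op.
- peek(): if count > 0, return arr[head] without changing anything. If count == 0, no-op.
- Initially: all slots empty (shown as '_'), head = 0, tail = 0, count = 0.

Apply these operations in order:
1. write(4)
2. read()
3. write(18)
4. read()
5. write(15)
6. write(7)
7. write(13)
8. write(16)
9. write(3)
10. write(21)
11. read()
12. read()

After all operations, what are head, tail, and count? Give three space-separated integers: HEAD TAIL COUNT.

Answer: 2 0 2

Derivation:
After op 1 (write(4)): arr=[4 _ _ _] head=0 tail=1 count=1
After op 2 (read()): arr=[4 _ _ _] head=1 tail=1 count=0
After op 3 (write(18)): arr=[4 18 _ _] head=1 tail=2 count=1
After op 4 (read()): arr=[4 18 _ _] head=2 tail=2 count=0
After op 5 (write(15)): arr=[4 18 15 _] head=2 tail=3 count=1
After op 6 (write(7)): arr=[4 18 15 7] head=2 tail=0 count=2
After op 7 (write(13)): arr=[13 18 15 7] head=2 tail=1 count=3
After op 8 (write(16)): arr=[13 16 15 7] head=2 tail=2 count=4
After op 9 (write(3)): arr=[13 16 3 7] head=3 tail=3 count=4
After op 10 (write(21)): arr=[13 16 3 21] head=0 tail=0 count=4
After op 11 (read()): arr=[13 16 3 21] head=1 tail=0 count=3
After op 12 (read()): arr=[13 16 3 21] head=2 tail=0 count=2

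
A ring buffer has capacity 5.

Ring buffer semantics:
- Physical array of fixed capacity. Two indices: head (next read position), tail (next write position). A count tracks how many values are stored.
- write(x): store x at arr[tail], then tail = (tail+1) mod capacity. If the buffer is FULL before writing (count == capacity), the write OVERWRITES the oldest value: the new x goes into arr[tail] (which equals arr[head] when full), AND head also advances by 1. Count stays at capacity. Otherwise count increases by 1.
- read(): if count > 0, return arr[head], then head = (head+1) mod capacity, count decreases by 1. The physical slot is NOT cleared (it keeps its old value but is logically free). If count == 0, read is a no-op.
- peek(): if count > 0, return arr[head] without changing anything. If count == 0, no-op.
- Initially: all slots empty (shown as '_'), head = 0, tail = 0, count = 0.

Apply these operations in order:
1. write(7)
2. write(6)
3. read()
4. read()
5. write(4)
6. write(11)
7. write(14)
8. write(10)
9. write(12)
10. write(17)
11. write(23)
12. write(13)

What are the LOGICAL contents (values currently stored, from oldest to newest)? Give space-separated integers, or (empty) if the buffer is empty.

After op 1 (write(7)): arr=[7 _ _ _ _] head=0 tail=1 count=1
After op 2 (write(6)): arr=[7 6 _ _ _] head=0 tail=2 count=2
After op 3 (read()): arr=[7 6 _ _ _] head=1 tail=2 count=1
After op 4 (read()): arr=[7 6 _ _ _] head=2 tail=2 count=0
After op 5 (write(4)): arr=[7 6 4 _ _] head=2 tail=3 count=1
After op 6 (write(11)): arr=[7 6 4 11 _] head=2 tail=4 count=2
After op 7 (write(14)): arr=[7 6 4 11 14] head=2 tail=0 count=3
After op 8 (write(10)): arr=[10 6 4 11 14] head=2 tail=1 count=4
After op 9 (write(12)): arr=[10 12 4 11 14] head=2 tail=2 count=5
After op 10 (write(17)): arr=[10 12 17 11 14] head=3 tail=3 count=5
After op 11 (write(23)): arr=[10 12 17 23 14] head=4 tail=4 count=5
After op 12 (write(13)): arr=[10 12 17 23 13] head=0 tail=0 count=5

Answer: 10 12 17 23 13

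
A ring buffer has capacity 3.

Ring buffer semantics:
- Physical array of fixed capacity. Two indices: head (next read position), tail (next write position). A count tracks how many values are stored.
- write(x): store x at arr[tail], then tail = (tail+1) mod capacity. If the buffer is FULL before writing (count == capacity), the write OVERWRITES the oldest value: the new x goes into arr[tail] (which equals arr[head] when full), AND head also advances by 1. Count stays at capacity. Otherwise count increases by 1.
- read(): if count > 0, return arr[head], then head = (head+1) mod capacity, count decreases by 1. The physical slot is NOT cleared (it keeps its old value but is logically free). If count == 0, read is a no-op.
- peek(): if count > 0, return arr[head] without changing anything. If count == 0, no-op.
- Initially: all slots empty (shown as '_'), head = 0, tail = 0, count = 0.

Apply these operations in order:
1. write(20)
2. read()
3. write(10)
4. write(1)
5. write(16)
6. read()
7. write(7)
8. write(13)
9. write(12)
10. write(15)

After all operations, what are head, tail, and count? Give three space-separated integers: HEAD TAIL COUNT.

After op 1 (write(20)): arr=[20 _ _] head=0 tail=1 count=1
After op 2 (read()): arr=[20 _ _] head=1 tail=1 count=0
After op 3 (write(10)): arr=[20 10 _] head=1 tail=2 count=1
After op 4 (write(1)): arr=[20 10 1] head=1 tail=0 count=2
After op 5 (write(16)): arr=[16 10 1] head=1 tail=1 count=3
After op 6 (read()): arr=[16 10 1] head=2 tail=1 count=2
After op 7 (write(7)): arr=[16 7 1] head=2 tail=2 count=3
After op 8 (write(13)): arr=[16 7 13] head=0 tail=0 count=3
After op 9 (write(12)): arr=[12 7 13] head=1 tail=1 count=3
After op 10 (write(15)): arr=[12 15 13] head=2 tail=2 count=3

Answer: 2 2 3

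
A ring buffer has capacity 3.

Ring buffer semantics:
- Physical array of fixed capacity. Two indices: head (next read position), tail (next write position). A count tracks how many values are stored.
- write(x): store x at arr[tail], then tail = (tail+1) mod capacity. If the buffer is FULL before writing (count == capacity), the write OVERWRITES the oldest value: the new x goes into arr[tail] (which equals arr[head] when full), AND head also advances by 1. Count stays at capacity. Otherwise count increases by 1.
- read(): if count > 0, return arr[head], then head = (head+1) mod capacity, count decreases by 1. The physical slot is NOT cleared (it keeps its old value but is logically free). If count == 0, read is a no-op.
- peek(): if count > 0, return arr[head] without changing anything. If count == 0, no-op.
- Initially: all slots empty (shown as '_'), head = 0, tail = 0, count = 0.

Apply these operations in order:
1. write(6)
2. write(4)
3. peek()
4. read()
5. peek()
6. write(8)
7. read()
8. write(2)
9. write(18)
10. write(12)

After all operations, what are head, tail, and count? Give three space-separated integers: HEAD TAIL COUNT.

Answer: 0 0 3

Derivation:
After op 1 (write(6)): arr=[6 _ _] head=0 tail=1 count=1
After op 2 (write(4)): arr=[6 4 _] head=0 tail=2 count=2
After op 3 (peek()): arr=[6 4 _] head=0 tail=2 count=2
After op 4 (read()): arr=[6 4 _] head=1 tail=2 count=1
After op 5 (peek()): arr=[6 4 _] head=1 tail=2 count=1
After op 6 (write(8)): arr=[6 4 8] head=1 tail=0 count=2
After op 7 (read()): arr=[6 4 8] head=2 tail=0 count=1
After op 8 (write(2)): arr=[2 4 8] head=2 tail=1 count=2
After op 9 (write(18)): arr=[2 18 8] head=2 tail=2 count=3
After op 10 (write(12)): arr=[2 18 12] head=0 tail=0 count=3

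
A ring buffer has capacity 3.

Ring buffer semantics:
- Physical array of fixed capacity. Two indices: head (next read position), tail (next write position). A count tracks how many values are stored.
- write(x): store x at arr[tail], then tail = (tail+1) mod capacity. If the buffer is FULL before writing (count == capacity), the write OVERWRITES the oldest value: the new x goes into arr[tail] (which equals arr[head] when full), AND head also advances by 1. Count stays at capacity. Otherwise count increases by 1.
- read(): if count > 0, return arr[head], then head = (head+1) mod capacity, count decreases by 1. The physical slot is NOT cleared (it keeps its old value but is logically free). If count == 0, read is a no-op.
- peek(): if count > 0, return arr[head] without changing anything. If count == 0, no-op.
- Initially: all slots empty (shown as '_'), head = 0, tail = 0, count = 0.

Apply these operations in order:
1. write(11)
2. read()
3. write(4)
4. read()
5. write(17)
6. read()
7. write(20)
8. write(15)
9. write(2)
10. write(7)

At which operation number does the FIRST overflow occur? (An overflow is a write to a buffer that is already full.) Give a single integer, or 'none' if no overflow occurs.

Answer: 10

Derivation:
After op 1 (write(11)): arr=[11 _ _] head=0 tail=1 count=1
After op 2 (read()): arr=[11 _ _] head=1 tail=1 count=0
After op 3 (write(4)): arr=[11 4 _] head=1 tail=2 count=1
After op 4 (read()): arr=[11 4 _] head=2 tail=2 count=0
After op 5 (write(17)): arr=[11 4 17] head=2 tail=0 count=1
After op 6 (read()): arr=[11 4 17] head=0 tail=0 count=0
After op 7 (write(20)): arr=[20 4 17] head=0 tail=1 count=1
After op 8 (write(15)): arr=[20 15 17] head=0 tail=2 count=2
After op 9 (write(2)): arr=[20 15 2] head=0 tail=0 count=3
After op 10 (write(7)): arr=[7 15 2] head=1 tail=1 count=3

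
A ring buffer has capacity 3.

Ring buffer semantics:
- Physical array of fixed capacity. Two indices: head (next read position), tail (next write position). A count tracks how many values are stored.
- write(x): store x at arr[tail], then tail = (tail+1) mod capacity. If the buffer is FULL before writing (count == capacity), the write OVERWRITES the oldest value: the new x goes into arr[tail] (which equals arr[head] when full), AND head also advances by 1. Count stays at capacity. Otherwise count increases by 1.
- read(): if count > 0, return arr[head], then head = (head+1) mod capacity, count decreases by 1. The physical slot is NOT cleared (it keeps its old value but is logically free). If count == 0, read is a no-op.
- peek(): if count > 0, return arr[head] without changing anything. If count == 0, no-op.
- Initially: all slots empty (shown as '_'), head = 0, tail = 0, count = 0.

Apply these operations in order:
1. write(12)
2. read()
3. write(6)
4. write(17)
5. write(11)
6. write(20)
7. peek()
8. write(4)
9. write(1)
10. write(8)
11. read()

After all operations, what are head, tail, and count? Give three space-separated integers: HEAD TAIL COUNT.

Answer: 0 2 2

Derivation:
After op 1 (write(12)): arr=[12 _ _] head=0 tail=1 count=1
After op 2 (read()): arr=[12 _ _] head=1 tail=1 count=0
After op 3 (write(6)): arr=[12 6 _] head=1 tail=2 count=1
After op 4 (write(17)): arr=[12 6 17] head=1 tail=0 count=2
After op 5 (write(11)): arr=[11 6 17] head=1 tail=1 count=3
After op 6 (write(20)): arr=[11 20 17] head=2 tail=2 count=3
After op 7 (peek()): arr=[11 20 17] head=2 tail=2 count=3
After op 8 (write(4)): arr=[11 20 4] head=0 tail=0 count=3
After op 9 (write(1)): arr=[1 20 4] head=1 tail=1 count=3
After op 10 (write(8)): arr=[1 8 4] head=2 tail=2 count=3
After op 11 (read()): arr=[1 8 4] head=0 tail=2 count=2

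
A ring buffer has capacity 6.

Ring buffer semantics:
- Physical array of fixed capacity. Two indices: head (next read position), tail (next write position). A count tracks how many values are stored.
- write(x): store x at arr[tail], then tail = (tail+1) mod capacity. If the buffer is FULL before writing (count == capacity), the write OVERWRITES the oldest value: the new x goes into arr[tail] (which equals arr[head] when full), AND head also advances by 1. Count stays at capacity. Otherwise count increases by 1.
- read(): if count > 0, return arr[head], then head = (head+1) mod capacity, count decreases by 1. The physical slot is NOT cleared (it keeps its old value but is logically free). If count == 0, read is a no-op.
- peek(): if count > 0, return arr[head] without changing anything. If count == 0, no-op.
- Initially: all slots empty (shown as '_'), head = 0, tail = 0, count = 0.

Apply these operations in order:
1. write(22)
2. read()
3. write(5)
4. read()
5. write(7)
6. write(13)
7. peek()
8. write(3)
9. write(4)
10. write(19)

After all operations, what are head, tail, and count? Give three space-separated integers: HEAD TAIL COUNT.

After op 1 (write(22)): arr=[22 _ _ _ _ _] head=0 tail=1 count=1
After op 2 (read()): arr=[22 _ _ _ _ _] head=1 tail=1 count=0
After op 3 (write(5)): arr=[22 5 _ _ _ _] head=1 tail=2 count=1
After op 4 (read()): arr=[22 5 _ _ _ _] head=2 tail=2 count=0
After op 5 (write(7)): arr=[22 5 7 _ _ _] head=2 tail=3 count=1
After op 6 (write(13)): arr=[22 5 7 13 _ _] head=2 tail=4 count=2
After op 7 (peek()): arr=[22 5 7 13 _ _] head=2 tail=4 count=2
After op 8 (write(3)): arr=[22 5 7 13 3 _] head=2 tail=5 count=3
After op 9 (write(4)): arr=[22 5 7 13 3 4] head=2 tail=0 count=4
After op 10 (write(19)): arr=[19 5 7 13 3 4] head=2 tail=1 count=5

Answer: 2 1 5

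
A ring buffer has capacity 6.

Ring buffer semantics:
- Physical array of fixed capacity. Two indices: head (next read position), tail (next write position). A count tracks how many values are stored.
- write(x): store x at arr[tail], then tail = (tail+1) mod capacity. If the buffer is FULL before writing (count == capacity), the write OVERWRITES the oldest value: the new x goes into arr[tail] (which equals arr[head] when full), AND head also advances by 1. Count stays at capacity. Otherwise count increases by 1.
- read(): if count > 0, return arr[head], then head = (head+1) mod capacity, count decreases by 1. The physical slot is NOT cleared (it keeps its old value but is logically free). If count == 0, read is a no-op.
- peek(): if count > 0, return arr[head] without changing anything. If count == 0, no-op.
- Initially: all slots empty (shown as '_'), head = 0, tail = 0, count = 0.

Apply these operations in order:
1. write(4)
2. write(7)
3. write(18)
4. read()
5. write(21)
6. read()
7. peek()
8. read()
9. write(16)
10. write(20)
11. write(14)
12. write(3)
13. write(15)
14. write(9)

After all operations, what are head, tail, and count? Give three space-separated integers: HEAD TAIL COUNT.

After op 1 (write(4)): arr=[4 _ _ _ _ _] head=0 tail=1 count=1
After op 2 (write(7)): arr=[4 7 _ _ _ _] head=0 tail=2 count=2
After op 3 (write(18)): arr=[4 7 18 _ _ _] head=0 tail=3 count=3
After op 4 (read()): arr=[4 7 18 _ _ _] head=1 tail=3 count=2
After op 5 (write(21)): arr=[4 7 18 21 _ _] head=1 tail=4 count=3
After op 6 (read()): arr=[4 7 18 21 _ _] head=2 tail=4 count=2
After op 7 (peek()): arr=[4 7 18 21 _ _] head=2 tail=4 count=2
After op 8 (read()): arr=[4 7 18 21 _ _] head=3 tail=4 count=1
After op 9 (write(16)): arr=[4 7 18 21 16 _] head=3 tail=5 count=2
After op 10 (write(20)): arr=[4 7 18 21 16 20] head=3 tail=0 count=3
After op 11 (write(14)): arr=[14 7 18 21 16 20] head=3 tail=1 count=4
After op 12 (write(3)): arr=[14 3 18 21 16 20] head=3 tail=2 count=5
After op 13 (write(15)): arr=[14 3 15 21 16 20] head=3 tail=3 count=6
After op 14 (write(9)): arr=[14 3 15 9 16 20] head=4 tail=4 count=6

Answer: 4 4 6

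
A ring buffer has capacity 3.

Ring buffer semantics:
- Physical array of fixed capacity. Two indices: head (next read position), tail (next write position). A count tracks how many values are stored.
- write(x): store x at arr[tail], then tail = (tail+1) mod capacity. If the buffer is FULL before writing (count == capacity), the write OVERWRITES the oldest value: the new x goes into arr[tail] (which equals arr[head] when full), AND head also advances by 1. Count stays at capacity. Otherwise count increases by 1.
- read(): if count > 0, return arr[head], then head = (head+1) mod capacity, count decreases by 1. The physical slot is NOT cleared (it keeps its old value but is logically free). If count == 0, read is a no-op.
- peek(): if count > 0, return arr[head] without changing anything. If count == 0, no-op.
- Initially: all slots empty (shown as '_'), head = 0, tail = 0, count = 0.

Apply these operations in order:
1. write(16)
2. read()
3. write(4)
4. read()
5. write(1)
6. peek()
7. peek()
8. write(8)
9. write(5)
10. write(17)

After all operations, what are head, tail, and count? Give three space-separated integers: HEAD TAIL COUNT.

Answer: 0 0 3

Derivation:
After op 1 (write(16)): arr=[16 _ _] head=0 tail=1 count=1
After op 2 (read()): arr=[16 _ _] head=1 tail=1 count=0
After op 3 (write(4)): arr=[16 4 _] head=1 tail=2 count=1
After op 4 (read()): arr=[16 4 _] head=2 tail=2 count=0
After op 5 (write(1)): arr=[16 4 1] head=2 tail=0 count=1
After op 6 (peek()): arr=[16 4 1] head=2 tail=0 count=1
After op 7 (peek()): arr=[16 4 1] head=2 tail=0 count=1
After op 8 (write(8)): arr=[8 4 1] head=2 tail=1 count=2
After op 9 (write(5)): arr=[8 5 1] head=2 tail=2 count=3
After op 10 (write(17)): arr=[8 5 17] head=0 tail=0 count=3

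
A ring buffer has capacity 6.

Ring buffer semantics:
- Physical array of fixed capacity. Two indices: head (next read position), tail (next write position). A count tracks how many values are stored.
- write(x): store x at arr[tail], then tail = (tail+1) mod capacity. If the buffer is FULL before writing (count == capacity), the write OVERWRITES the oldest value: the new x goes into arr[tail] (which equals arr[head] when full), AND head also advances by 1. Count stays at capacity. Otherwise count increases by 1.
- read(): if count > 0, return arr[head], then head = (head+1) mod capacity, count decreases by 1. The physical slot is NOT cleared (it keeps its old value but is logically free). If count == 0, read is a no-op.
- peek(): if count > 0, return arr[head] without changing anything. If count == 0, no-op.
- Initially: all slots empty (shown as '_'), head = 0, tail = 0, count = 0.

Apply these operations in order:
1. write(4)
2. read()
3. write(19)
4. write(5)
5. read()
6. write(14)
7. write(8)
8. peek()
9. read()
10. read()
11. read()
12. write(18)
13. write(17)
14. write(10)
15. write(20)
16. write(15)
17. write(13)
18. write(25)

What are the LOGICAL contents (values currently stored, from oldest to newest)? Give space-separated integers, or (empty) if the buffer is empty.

After op 1 (write(4)): arr=[4 _ _ _ _ _] head=0 tail=1 count=1
After op 2 (read()): arr=[4 _ _ _ _ _] head=1 tail=1 count=0
After op 3 (write(19)): arr=[4 19 _ _ _ _] head=1 tail=2 count=1
After op 4 (write(5)): arr=[4 19 5 _ _ _] head=1 tail=3 count=2
After op 5 (read()): arr=[4 19 5 _ _ _] head=2 tail=3 count=1
After op 6 (write(14)): arr=[4 19 5 14 _ _] head=2 tail=4 count=2
After op 7 (write(8)): arr=[4 19 5 14 8 _] head=2 tail=5 count=3
After op 8 (peek()): arr=[4 19 5 14 8 _] head=2 tail=5 count=3
After op 9 (read()): arr=[4 19 5 14 8 _] head=3 tail=5 count=2
After op 10 (read()): arr=[4 19 5 14 8 _] head=4 tail=5 count=1
After op 11 (read()): arr=[4 19 5 14 8 _] head=5 tail=5 count=0
After op 12 (write(18)): arr=[4 19 5 14 8 18] head=5 tail=0 count=1
After op 13 (write(17)): arr=[17 19 5 14 8 18] head=5 tail=1 count=2
After op 14 (write(10)): arr=[17 10 5 14 8 18] head=5 tail=2 count=3
After op 15 (write(20)): arr=[17 10 20 14 8 18] head=5 tail=3 count=4
After op 16 (write(15)): arr=[17 10 20 15 8 18] head=5 tail=4 count=5
After op 17 (write(13)): arr=[17 10 20 15 13 18] head=5 tail=5 count=6
After op 18 (write(25)): arr=[17 10 20 15 13 25] head=0 tail=0 count=6

Answer: 17 10 20 15 13 25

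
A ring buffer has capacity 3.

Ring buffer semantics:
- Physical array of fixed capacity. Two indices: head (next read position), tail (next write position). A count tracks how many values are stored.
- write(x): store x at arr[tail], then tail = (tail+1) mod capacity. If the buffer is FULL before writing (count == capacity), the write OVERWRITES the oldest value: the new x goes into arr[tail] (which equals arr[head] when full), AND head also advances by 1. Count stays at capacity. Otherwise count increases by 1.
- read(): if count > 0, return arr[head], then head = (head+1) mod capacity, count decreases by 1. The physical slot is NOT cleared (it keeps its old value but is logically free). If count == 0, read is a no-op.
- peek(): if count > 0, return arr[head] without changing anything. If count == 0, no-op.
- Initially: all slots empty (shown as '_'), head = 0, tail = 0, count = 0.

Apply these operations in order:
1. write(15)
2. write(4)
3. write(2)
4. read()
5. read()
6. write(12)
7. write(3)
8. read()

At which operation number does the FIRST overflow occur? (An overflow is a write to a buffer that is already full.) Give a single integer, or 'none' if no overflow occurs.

After op 1 (write(15)): arr=[15 _ _] head=0 tail=1 count=1
After op 2 (write(4)): arr=[15 4 _] head=0 tail=2 count=2
After op 3 (write(2)): arr=[15 4 2] head=0 tail=0 count=3
After op 4 (read()): arr=[15 4 2] head=1 tail=0 count=2
After op 5 (read()): arr=[15 4 2] head=2 tail=0 count=1
After op 6 (write(12)): arr=[12 4 2] head=2 tail=1 count=2
After op 7 (write(3)): arr=[12 3 2] head=2 tail=2 count=3
After op 8 (read()): arr=[12 3 2] head=0 tail=2 count=2

Answer: none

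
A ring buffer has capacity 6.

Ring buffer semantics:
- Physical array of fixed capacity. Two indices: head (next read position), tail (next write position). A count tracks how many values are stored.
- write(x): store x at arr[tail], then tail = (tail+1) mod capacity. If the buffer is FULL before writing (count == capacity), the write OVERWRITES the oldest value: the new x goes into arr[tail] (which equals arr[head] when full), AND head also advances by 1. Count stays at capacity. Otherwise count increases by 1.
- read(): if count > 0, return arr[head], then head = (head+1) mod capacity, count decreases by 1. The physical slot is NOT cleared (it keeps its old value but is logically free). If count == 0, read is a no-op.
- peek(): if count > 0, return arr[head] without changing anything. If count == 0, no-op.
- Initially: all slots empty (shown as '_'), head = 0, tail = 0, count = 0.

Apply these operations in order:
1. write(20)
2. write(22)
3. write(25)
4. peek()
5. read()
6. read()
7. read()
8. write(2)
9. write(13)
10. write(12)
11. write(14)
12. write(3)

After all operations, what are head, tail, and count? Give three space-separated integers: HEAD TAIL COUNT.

Answer: 3 2 5

Derivation:
After op 1 (write(20)): arr=[20 _ _ _ _ _] head=0 tail=1 count=1
After op 2 (write(22)): arr=[20 22 _ _ _ _] head=0 tail=2 count=2
After op 3 (write(25)): arr=[20 22 25 _ _ _] head=0 tail=3 count=3
After op 4 (peek()): arr=[20 22 25 _ _ _] head=0 tail=3 count=3
After op 5 (read()): arr=[20 22 25 _ _ _] head=1 tail=3 count=2
After op 6 (read()): arr=[20 22 25 _ _ _] head=2 tail=3 count=1
After op 7 (read()): arr=[20 22 25 _ _ _] head=3 tail=3 count=0
After op 8 (write(2)): arr=[20 22 25 2 _ _] head=3 tail=4 count=1
After op 9 (write(13)): arr=[20 22 25 2 13 _] head=3 tail=5 count=2
After op 10 (write(12)): arr=[20 22 25 2 13 12] head=3 tail=0 count=3
After op 11 (write(14)): arr=[14 22 25 2 13 12] head=3 tail=1 count=4
After op 12 (write(3)): arr=[14 3 25 2 13 12] head=3 tail=2 count=5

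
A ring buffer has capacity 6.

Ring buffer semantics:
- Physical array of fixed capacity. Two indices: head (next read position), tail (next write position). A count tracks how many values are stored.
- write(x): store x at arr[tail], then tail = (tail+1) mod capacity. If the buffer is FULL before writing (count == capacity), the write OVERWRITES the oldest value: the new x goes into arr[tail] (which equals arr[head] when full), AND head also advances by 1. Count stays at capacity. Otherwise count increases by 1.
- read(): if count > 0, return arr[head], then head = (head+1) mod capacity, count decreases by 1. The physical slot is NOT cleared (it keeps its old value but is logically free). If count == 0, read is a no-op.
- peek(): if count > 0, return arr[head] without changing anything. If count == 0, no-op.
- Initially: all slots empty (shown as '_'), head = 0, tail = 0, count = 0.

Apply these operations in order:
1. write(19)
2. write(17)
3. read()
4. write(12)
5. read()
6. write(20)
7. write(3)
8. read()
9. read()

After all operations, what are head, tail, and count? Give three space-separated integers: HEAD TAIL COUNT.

After op 1 (write(19)): arr=[19 _ _ _ _ _] head=0 tail=1 count=1
After op 2 (write(17)): arr=[19 17 _ _ _ _] head=0 tail=2 count=2
After op 3 (read()): arr=[19 17 _ _ _ _] head=1 tail=2 count=1
After op 4 (write(12)): arr=[19 17 12 _ _ _] head=1 tail=3 count=2
After op 5 (read()): arr=[19 17 12 _ _ _] head=2 tail=3 count=1
After op 6 (write(20)): arr=[19 17 12 20 _ _] head=2 tail=4 count=2
After op 7 (write(3)): arr=[19 17 12 20 3 _] head=2 tail=5 count=3
After op 8 (read()): arr=[19 17 12 20 3 _] head=3 tail=5 count=2
After op 9 (read()): arr=[19 17 12 20 3 _] head=4 tail=5 count=1

Answer: 4 5 1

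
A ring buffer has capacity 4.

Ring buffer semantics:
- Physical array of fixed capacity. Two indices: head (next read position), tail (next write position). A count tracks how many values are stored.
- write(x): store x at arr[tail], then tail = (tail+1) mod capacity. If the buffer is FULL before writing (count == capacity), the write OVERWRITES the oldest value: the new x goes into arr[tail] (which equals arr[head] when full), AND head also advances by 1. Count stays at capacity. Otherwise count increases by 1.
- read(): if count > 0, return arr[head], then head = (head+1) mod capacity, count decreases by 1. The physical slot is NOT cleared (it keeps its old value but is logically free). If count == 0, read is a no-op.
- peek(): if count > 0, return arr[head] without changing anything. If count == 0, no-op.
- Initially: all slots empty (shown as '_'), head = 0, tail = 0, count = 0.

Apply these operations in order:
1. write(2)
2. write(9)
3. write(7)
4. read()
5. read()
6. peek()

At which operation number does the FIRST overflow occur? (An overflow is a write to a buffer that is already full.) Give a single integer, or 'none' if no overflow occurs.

Answer: none

Derivation:
After op 1 (write(2)): arr=[2 _ _ _] head=0 tail=1 count=1
After op 2 (write(9)): arr=[2 9 _ _] head=0 tail=2 count=2
After op 3 (write(7)): arr=[2 9 7 _] head=0 tail=3 count=3
After op 4 (read()): arr=[2 9 7 _] head=1 tail=3 count=2
After op 5 (read()): arr=[2 9 7 _] head=2 tail=3 count=1
After op 6 (peek()): arr=[2 9 7 _] head=2 tail=3 count=1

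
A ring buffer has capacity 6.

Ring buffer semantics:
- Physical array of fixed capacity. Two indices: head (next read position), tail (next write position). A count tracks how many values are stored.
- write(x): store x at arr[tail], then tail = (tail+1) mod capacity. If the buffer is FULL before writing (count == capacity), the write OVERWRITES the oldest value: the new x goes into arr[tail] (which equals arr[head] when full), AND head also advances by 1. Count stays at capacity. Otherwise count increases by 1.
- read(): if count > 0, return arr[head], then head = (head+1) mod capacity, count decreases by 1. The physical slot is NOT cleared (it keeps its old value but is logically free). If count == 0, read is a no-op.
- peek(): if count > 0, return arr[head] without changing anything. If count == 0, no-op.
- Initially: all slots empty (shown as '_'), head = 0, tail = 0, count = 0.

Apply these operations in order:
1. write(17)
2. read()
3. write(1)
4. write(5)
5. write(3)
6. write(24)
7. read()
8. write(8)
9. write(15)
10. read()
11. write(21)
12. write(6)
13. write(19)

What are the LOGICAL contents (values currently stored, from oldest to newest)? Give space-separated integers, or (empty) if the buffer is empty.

After op 1 (write(17)): arr=[17 _ _ _ _ _] head=0 tail=1 count=1
After op 2 (read()): arr=[17 _ _ _ _ _] head=1 tail=1 count=0
After op 3 (write(1)): arr=[17 1 _ _ _ _] head=1 tail=2 count=1
After op 4 (write(5)): arr=[17 1 5 _ _ _] head=1 tail=3 count=2
After op 5 (write(3)): arr=[17 1 5 3 _ _] head=1 tail=4 count=3
After op 6 (write(24)): arr=[17 1 5 3 24 _] head=1 tail=5 count=4
After op 7 (read()): arr=[17 1 5 3 24 _] head=2 tail=5 count=3
After op 8 (write(8)): arr=[17 1 5 3 24 8] head=2 tail=0 count=4
After op 9 (write(15)): arr=[15 1 5 3 24 8] head=2 tail=1 count=5
After op 10 (read()): arr=[15 1 5 3 24 8] head=3 tail=1 count=4
After op 11 (write(21)): arr=[15 21 5 3 24 8] head=3 tail=2 count=5
After op 12 (write(6)): arr=[15 21 6 3 24 8] head=3 tail=3 count=6
After op 13 (write(19)): arr=[15 21 6 19 24 8] head=4 tail=4 count=6

Answer: 24 8 15 21 6 19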